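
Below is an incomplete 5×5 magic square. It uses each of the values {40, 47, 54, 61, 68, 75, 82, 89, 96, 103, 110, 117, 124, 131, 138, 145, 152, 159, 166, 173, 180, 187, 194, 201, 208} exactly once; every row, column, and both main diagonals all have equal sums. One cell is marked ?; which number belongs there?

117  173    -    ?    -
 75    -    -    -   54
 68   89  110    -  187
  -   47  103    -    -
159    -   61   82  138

The 25 entries sum to 3100, so each line sums to 3100/5 = 620.
Row 3 must total 620; the given cells sum to 454, so (3,4) = 166.
Using row 5: 159 + 61 + 82 + 138 + ? → (5,2) = 620 − 440 = 180.
Column 1: 117 + 75 + 68 + 159 + ? = 620, so (4,1) = 201.
Column 2: 173 + 89 + 47 + 180 + ? = 620, so (2,2) = 131.
From main diagonal, 620 − (117 + 131 + 110 + 138) gives (4,4) = 124.
From row 4, 620 − (201 + 47 + 103 + 124) gives (4,5) = 145.
Using column 5: 54 + 187 + 145 + 138 + ? → (1,5) = 620 − 524 = 96.
Using anti-diagonal: 96 + 110 + 47 + 159 + ? → (2,4) = 620 − 412 = 208.
Using row 2: 75 + 131 + 208 + 54 + ? → (2,3) = 620 − 468 = 152.
Column 3: 152 + 110 + 103 + 61 + ? = 620, so (1,3) = 194.
From column 4, 620 − (208 + 166 + 124 + 82) gives (1,4) = 40.

40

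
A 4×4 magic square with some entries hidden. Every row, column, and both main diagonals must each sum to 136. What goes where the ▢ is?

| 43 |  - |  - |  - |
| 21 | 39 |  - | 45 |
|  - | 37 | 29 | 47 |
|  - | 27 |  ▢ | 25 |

35

Row 2 must total 136; the given cells sum to 105, so (2,3) = 31.
Row 3 must total 136; the given cells sum to 113, so (3,1) = 23.
Column 1 needs 136; the known cells sum to 87, so (4,1) = 49.
Column 2 needs 136; the known cells sum to 103, so (1,2) = 33.
Column 4: 45 + 47 + 25 + ? = 136, so (1,4) = 19.
Using row 1: 43 + 33 + 19 + ? → (1,3) = 136 − 95 = 41.
Row 4 needs 136; the known cells sum to 101, so (4,3) = 35.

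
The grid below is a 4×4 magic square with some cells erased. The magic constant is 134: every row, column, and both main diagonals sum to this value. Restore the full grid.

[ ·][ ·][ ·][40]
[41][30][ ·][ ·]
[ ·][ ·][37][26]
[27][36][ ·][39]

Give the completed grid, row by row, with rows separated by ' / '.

Using row 4: 27 + 36 + 39 + ? → (4,3) = 134 − 102 = 32.
Using column 4: 40 + 26 + 39 + ? → (2,4) = 134 − 105 = 29.
From main diagonal, 134 − (30 + 37 + 39) gives (1,1) = 28.
The remaining cell in row 2 is (2,3) = 134 − 100 = 34.
Column 1 must total 134; the given cells sum to 96, so (3,1) = 38.
From column 3, 134 − (34 + 37 + 32) gives (1,3) = 31.
Anti-diagonal needs 134; the known cells sum to 101, so (3,2) = 33.
Row 1: 28 + 31 + 40 + ? = 134, so (1,2) = 35.

28 35 31 40 / 41 30 34 29 / 38 33 37 26 / 27 36 32 39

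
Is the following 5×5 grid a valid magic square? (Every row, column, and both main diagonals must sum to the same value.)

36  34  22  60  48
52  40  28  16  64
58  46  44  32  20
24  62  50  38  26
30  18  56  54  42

Yes

Row 1: 36 + 34 + 22 + 60 + 48 = 200.
Row 2: 52 + 40 + 28 + 16 + 64 = 200.
Row 3: 58 + 46 + 44 + 32 + 20 = 200.
Row 4: 24 + 62 + 50 + 38 + 26 = 200.
Row 5: 30 + 18 + 56 + 54 + 42 = 200.
Column 1: 36 + 52 + 58 + 24 + 30 = 200.
Column 2: 34 + 40 + 46 + 62 + 18 = 200.
Column 3: 22 + 28 + 44 + 50 + 56 = 200.
Column 4: 60 + 16 + 32 + 38 + 54 = 200.
Column 5: 48 + 64 + 20 + 26 + 42 = 200.
Main diagonal: 36 + 40 + 44 + 38 + 42 = 200.
Anti-diagonal: 48 + 16 + 44 + 62 + 30 = 200.
All lines sum to 200.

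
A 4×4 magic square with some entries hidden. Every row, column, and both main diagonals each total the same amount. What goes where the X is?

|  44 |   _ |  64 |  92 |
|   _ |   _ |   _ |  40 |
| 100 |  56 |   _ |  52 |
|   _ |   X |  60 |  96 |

76

Column 4 is complete and sums to 280; that is the magic constant.
The remaining cell in row 1 is (1,2) = 280 − 200 = 80.
Row 3 must total 280; the given cells sum to 208, so (3,3) = 72.
The remaining cell in column 3 is (2,3) = 280 − 196 = 84.
Using main diagonal: 44 + 72 + 96 + ? → (2,2) = 280 − 212 = 68.
Using anti-diagonal: 92 + 84 + 56 + ? → (4,1) = 280 − 232 = 48.
Row 2 must total 280; the given cells sum to 192, so (2,1) = 88.
Row 4: 48 + 60 + 96 + ? = 280, so (4,2) = 76.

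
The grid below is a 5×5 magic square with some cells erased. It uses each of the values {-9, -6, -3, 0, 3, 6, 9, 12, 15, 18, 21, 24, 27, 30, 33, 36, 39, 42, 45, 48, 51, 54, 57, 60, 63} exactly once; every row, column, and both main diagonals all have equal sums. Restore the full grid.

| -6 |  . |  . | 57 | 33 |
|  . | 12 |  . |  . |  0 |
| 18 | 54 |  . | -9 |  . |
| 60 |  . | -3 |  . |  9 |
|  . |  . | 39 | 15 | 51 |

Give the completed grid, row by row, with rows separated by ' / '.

The 25 entries sum to 675, so each line sums to 675/5 = 135.
Using column 5: 33 + 0 + 9 + 51 + ? → (3,5) = 135 − 93 = 42.
Using row 3: 18 + 54 + (-9) + 42 + ? → (3,3) = 135 − 105 = 30.
Using main diagonal: -6 + 12 + 30 + 51 + ? → (4,4) = 135 − 87 = 48.
Row 4 must total 135; the given cells sum to 114, so (4,2) = 21.
The remaining cell in column 4 is (2,4) = 135 − 111 = 24.
Anti-diagonal must total 135; the given cells sum to 108, so (5,1) = 27.
Row 5 needs 135; the known cells sum to 132, so (5,2) = 3.
Column 1: -6 + 18 + 60 + 27 + ? = 135, so (2,1) = 36.
The remaining cell in column 2 is (1,2) = 135 − 90 = 45.
Row 1: -6 + 45 + 57 + 33 + ? = 135, so (1,3) = 6.
The remaining cell in row 2 is (2,3) = 135 − 72 = 63.

-6 45 6 57 33 / 36 12 63 24 0 / 18 54 30 -9 42 / 60 21 -3 48 9 / 27 3 39 15 51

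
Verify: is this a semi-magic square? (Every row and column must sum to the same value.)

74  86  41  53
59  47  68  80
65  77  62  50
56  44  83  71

Row 1: 74 + 86 + 41 + 53 = 254.
Row 2: 59 + 47 + 68 + 80 = 254.
Row 3: 65 + 77 + 62 + 50 = 254.
Row 4: 56 + 44 + 83 + 71 = 254.
Column 1: 74 + 59 + 65 + 56 = 254.
Column 2: 86 + 47 + 77 + 44 = 254.
Column 3: 41 + 68 + 62 + 83 = 254.
Column 4: 53 + 80 + 50 + 71 = 254.
All lines sum to 254.

Yes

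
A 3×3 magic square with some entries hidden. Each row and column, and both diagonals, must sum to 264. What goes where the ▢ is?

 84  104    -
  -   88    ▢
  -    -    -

Using row 1: 84 + 104 + ? → (1,3) = 264 − 188 = 76.
Column 2 must total 264; the given cells sum to 192, so (3,2) = 72.
Main diagonal: 84 + 88 + ? = 264, so (3,3) = 92.
Using anti-diagonal: 76 + 88 + ? → (3,1) = 264 − 164 = 100.
Using column 1: 84 + 100 + ? → (2,1) = 264 − 184 = 80.
From column 3, 264 − (76 + 92) gives (2,3) = 96.

96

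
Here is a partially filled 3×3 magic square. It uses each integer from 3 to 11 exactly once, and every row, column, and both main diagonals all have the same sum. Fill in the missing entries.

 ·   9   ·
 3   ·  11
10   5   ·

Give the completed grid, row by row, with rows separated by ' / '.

The entries are 3 through 11, which sum to 63, so each line sums to 63/3 = 21.
From row 2, 21 − (3 + 11) gives (2,2) = 7.
Row 3 needs 21; the known cells sum to 15, so (3,3) = 6.
Column 1: 3 + 10 + ? = 21, so (1,1) = 8.
From column 3, 21 − (11 + 6) gives (1,3) = 4.

8 9 4 / 3 7 11 / 10 5 6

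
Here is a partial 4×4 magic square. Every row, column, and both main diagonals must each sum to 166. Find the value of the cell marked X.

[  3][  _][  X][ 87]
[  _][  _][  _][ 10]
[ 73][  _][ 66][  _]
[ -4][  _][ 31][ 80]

Row 4 needs 166; the known cells sum to 107, so (4,2) = 59.
Column 1 must total 166; the given cells sum to 72, so (2,1) = 94.
Using column 4: 87 + 10 + 80 + ? → (3,4) = 166 − 177 = -11.
Using main diagonal: 3 + 66 + 80 + ? → (2,2) = 166 − 149 = 17.
Row 2: 94 + 17 + 10 + ? = 166, so (2,3) = 45.
From row 3, 166 − (73 + 66 + (-11)) gives (3,2) = 38.
Column 2 needs 166; the known cells sum to 114, so (1,2) = 52.
Column 3: 45 + 66 + 31 + ? = 166, so (1,3) = 24.

24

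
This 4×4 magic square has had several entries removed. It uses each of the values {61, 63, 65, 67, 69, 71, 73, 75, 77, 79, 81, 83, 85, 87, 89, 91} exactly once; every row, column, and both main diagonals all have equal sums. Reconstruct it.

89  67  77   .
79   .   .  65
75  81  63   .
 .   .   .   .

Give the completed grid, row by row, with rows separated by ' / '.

89 67 77 71 / 79 69 91 65 / 75 81 63 85 / 61 87 73 83

The 16 entries sum to 1216, so each line sums to 1216/4 = 304.
Using row 1: 89 + 67 + 77 + ? → (1,4) = 304 − 233 = 71.
Row 3 needs 304; the known cells sum to 219, so (3,4) = 85.
From column 1, 304 − (89 + 79 + 75) gives (4,1) = 61.
Column 4: 71 + 65 + 85 + ? = 304, so (4,4) = 83.
Using main diagonal: 89 + 63 + 83 + ? → (2,2) = 304 − 235 = 69.
From anti-diagonal, 304 − (71 + 81 + 61) gives (2,3) = 91.
Column 2 needs 304; the known cells sum to 217, so (4,2) = 87.
Using column 3: 77 + 91 + 63 + ? → (4,3) = 304 − 231 = 73.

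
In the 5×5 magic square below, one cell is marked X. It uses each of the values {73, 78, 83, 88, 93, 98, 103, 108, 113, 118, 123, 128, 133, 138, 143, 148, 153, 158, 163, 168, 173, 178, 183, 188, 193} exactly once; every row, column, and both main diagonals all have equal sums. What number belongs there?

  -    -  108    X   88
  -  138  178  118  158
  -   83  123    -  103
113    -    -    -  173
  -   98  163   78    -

The 25 entries sum to 3325, so each line sums to 3325/5 = 665.
Row 2 needs 665; the known cells sum to 592, so (2,1) = 73.
Column 3 must total 665; the given cells sum to 572, so (4,3) = 93.
Column 5 needs 665; the known cells sum to 522, so (5,5) = 143.
Row 5: 98 + 163 + 78 + 143 + ? = 665, so (5,1) = 183.
Anti-diagonal: 88 + 118 + 123 + 183 + ? = 665, so (4,2) = 153.
The remaining cell in row 4 is (4,4) = 665 − 532 = 133.
The remaining cell in column 2 is (1,2) = 665 − 472 = 193.
Using main diagonal: 138 + 123 + 133 + 143 + ? → (1,1) = 665 − 537 = 128.
Row 1 must total 665; the given cells sum to 517, so (1,4) = 148.

148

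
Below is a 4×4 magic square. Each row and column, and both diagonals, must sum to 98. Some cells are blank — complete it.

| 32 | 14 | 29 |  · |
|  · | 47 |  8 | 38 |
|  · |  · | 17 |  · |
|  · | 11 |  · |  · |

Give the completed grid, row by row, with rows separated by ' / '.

32 14 29 23 / 5 47 8 38 / 20 26 17 35 / 41 11 44 2

Using row 1: 32 + 14 + 29 + ? → (1,4) = 98 − 75 = 23.
Using row 2: 47 + 8 + 38 + ? → (2,1) = 98 − 93 = 5.
Column 2 needs 98; the known cells sum to 72, so (3,2) = 26.
Using column 3: 29 + 8 + 17 + ? → (4,3) = 98 − 54 = 44.
Main diagonal: 32 + 47 + 17 + ? = 98, so (4,4) = 2.
Anti-diagonal: 23 + 8 + 26 + ? = 98, so (4,1) = 41.
Column 1: 32 + 5 + 41 + ? = 98, so (3,1) = 20.
Using column 4: 23 + 38 + 2 + ? → (3,4) = 98 − 63 = 35.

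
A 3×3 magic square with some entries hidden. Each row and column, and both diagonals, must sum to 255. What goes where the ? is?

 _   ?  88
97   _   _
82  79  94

The remaining cell in column 1 is (1,1) = 255 − 179 = 76.
Column 3: 88 + 94 + ? = 255, so (2,3) = 73.
From main diagonal, 255 − (76 + 94) gives (2,2) = 85.
Row 1 must total 255; the given cells sum to 164, so (1,2) = 91.

91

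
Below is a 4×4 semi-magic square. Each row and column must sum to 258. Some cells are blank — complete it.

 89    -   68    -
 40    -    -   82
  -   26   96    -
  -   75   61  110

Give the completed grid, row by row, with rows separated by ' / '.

The remaining cell in row 4 is (4,1) = 258 − 246 = 12.
Column 1 needs 258; the known cells sum to 141, so (3,1) = 117.
Using column 3: 68 + 96 + 61 + ? → (2,3) = 258 − 225 = 33.
Using row 2: 40 + 33 + 82 + ? → (2,2) = 258 − 155 = 103.
Row 3 needs 258; the known cells sum to 239, so (3,4) = 19.
Column 2 needs 258; the known cells sum to 204, so (1,2) = 54.
Column 4: 82 + 19 + 110 + ? = 258, so (1,4) = 47.

89 54 68 47 / 40 103 33 82 / 117 26 96 19 / 12 75 61 110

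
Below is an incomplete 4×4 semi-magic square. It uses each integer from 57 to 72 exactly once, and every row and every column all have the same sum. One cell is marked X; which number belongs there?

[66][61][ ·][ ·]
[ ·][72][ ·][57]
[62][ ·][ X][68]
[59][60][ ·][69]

The entries are 57 through 72, which sum to 1032, so each line sums to 1032/4 = 258.
Row 4: 59 + 60 + 69 + ? = 258, so (4,3) = 70.
Column 1: 66 + 62 + 59 + ? = 258, so (2,1) = 71.
From column 2, 258 − (61 + 72 + 60) gives (3,2) = 65.
Column 4: 57 + 68 + 69 + ? = 258, so (1,4) = 64.
Using row 1: 66 + 61 + 64 + ? → (1,3) = 258 − 191 = 67.
Row 2 needs 258; the known cells sum to 200, so (2,3) = 58.
Row 3 needs 258; the known cells sum to 195, so (3,3) = 63.

63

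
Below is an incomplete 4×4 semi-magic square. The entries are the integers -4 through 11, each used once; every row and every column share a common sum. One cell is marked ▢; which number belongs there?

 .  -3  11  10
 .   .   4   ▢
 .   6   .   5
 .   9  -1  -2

1

The entries are -4 through 11, which sum to 56, so each line sums to 56/4 = 14.
The remaining cell in row 1 is (1,1) = 14 − 18 = -4.
From row 4, 14 − (9 + (-1) + (-2)) gives (4,1) = 8.
Column 2 needs 14; the known cells sum to 12, so (2,2) = 2.
Column 3 needs 14; the known cells sum to 14, so (3,3) = 0.
The remaining cell in column 4 is (2,4) = 14 − 13 = 1.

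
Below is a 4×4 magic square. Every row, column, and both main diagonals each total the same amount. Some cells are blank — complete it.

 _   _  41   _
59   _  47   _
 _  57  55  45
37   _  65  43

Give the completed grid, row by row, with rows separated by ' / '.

61 39 41 67 / 59 49 47 53 / 51 57 55 45 / 37 63 65 43

Column 3 is already complete: 41 + 47 + 55 + 65 = 208, so that is the magic constant.
Row 3 must total 208; the given cells sum to 157, so (3,1) = 51.
Row 4: 37 + 65 + 43 + ? = 208, so (4,2) = 63.
Using column 1: 59 + 51 + 37 + ? → (1,1) = 208 − 147 = 61.
Main diagonal must total 208; the given cells sum to 159, so (2,2) = 49.
The remaining cell in anti-diagonal is (1,4) = 208 − 141 = 67.
The remaining cell in row 1 is (1,2) = 208 − 169 = 39.
Row 2 needs 208; the known cells sum to 155, so (2,4) = 53.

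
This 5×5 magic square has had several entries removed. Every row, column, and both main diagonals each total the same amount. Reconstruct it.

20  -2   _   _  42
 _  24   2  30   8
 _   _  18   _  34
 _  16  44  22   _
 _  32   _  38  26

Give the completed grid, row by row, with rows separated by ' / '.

20 -2 36 14 42 / 46 24 2 30 8 / 12 40 18 6 34 / 28 16 44 22 0 / 4 32 10 38 26

Main diagonal is already complete: 20 + 24 + 18 + 22 + 26 = 110, so that is the magic constant.
Row 2 needs 110; the known cells sum to 64, so (2,1) = 46.
Using column 2: -2 + 24 + 16 + 32 + ? → (3,2) = 110 − 70 = 40.
Column 5 needs 110; the known cells sum to 110, so (4,5) = 0.
Anti-diagonal needs 110; the known cells sum to 106, so (5,1) = 4.
Using row 4: 16 + 44 + 22 + 0 + ? → (4,1) = 110 − 82 = 28.
Using row 5: 4 + 32 + 38 + 26 + ? → (5,3) = 110 − 100 = 10.
Column 1 must total 110; the given cells sum to 98, so (3,1) = 12.
Column 3 needs 110; the known cells sum to 74, so (1,3) = 36.
Row 1: 20 + (-2) + 36 + 42 + ? = 110, so (1,4) = 14.
Row 3: 12 + 40 + 18 + 34 + ? = 110, so (3,4) = 6.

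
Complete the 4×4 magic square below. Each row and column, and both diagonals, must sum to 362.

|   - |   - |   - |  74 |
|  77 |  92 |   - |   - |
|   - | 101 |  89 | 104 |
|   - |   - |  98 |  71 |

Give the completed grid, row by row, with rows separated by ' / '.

110 83 95 74 / 77 92 80 113 / 68 101 89 104 / 107 86 98 71

Row 3 must total 362; the given cells sum to 294, so (3,1) = 68.
From column 4, 362 − (74 + 104 + 71) gives (2,4) = 113.
The remaining cell in main diagonal is (1,1) = 362 − 252 = 110.
Row 2 must total 362; the given cells sum to 282, so (2,3) = 80.
Column 1 must total 362; the given cells sum to 255, so (4,1) = 107.
Column 3: 80 + 89 + 98 + ? = 362, so (1,3) = 95.
Using row 1: 110 + 95 + 74 + ? → (1,2) = 362 − 279 = 83.
Row 4 needs 362; the known cells sum to 276, so (4,2) = 86.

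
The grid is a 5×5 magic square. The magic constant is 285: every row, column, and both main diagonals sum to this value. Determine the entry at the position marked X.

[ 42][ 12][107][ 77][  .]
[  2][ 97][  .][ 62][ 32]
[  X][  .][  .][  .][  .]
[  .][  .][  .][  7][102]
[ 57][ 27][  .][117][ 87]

112

The remaining cell in row 1 is (1,5) = 285 − 238 = 47.
From row 2, 285 − (2 + 97 + 62 + 32) gives (2,3) = 92.
Row 5 must total 285; the given cells sum to 288, so (5,3) = -3.
The remaining cell in column 4 is (3,4) = 285 − 263 = 22.
The remaining cell in column 5 is (3,5) = 285 − 268 = 17.
Main diagonal: 42 + 97 + 7 + 87 + ? = 285, so (3,3) = 52.
Anti-diagonal must total 285; the given cells sum to 218, so (4,2) = 67.
The remaining cell in column 2 is (3,2) = 285 − 203 = 82.
From column 3, 285 − (107 + 92 + 52 + (-3)) gives (4,3) = 37.
The remaining cell in row 3 is (3,1) = 285 − 173 = 112.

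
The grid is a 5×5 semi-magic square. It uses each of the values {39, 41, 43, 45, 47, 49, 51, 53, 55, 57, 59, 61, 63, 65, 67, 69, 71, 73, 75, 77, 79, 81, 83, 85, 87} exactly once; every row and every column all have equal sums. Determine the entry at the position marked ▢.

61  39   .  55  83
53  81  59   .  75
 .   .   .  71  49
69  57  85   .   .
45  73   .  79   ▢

The 25 entries sum to 1575, so each line sums to 1575/5 = 315.
Row 1 must total 315; the given cells sum to 238, so (1,3) = 77.
From row 2, 315 − (53 + 81 + 59 + 75) gives (2,4) = 47.
Column 1: 61 + 53 + 69 + 45 + ? = 315, so (3,1) = 87.
The remaining cell in column 2 is (3,2) = 315 − 250 = 65.
Column 4: 55 + 47 + 71 + 79 + ? = 315, so (4,4) = 63.
Row 3 must total 315; the given cells sum to 272, so (3,3) = 43.
From row 4, 315 − (69 + 57 + 85 + 63) gives (4,5) = 41.
Column 3: 77 + 59 + 43 + 85 + ? = 315, so (5,3) = 51.
Using column 5: 83 + 75 + 49 + 41 + ? → (5,5) = 315 − 248 = 67.

67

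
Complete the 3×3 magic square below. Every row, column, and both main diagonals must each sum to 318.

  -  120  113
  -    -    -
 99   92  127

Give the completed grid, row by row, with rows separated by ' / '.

Row 1 must total 318; the given cells sum to 233, so (1,1) = 85.
Column 1 needs 318; the known cells sum to 184, so (2,1) = 134.
Column 2 needs 318; the known cells sum to 212, so (2,2) = 106.
The remaining cell in column 3 is (2,3) = 318 − 240 = 78.

85 120 113 / 134 106 78 / 99 92 127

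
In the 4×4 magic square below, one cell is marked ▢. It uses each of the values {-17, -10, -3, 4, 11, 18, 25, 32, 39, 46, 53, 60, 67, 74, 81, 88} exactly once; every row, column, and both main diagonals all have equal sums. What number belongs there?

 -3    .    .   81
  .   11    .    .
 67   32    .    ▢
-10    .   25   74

-17

The 16 entries sum to 568, so each line sums to 568/4 = 142.
Row 4: -10 + 25 + 74 + ? = 142, so (4,2) = 53.
Column 1 must total 142; the given cells sum to 54, so (2,1) = 88.
The remaining cell in column 2 is (1,2) = 142 − 96 = 46.
Main diagonal needs 142; the known cells sum to 82, so (3,3) = 60.
Anti-diagonal must total 142; the given cells sum to 103, so (2,3) = 39.
Using row 1: -3 + 46 + 81 + ? → (1,3) = 142 − 124 = 18.
The remaining cell in row 2 is (2,4) = 142 − 138 = 4.
From row 3, 142 − (67 + 32 + 60) gives (3,4) = -17.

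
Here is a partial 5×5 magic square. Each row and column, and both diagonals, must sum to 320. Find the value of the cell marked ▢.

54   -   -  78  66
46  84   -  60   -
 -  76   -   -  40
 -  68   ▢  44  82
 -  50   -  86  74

Column 2 needs 320; the known cells sum to 278, so (1,2) = 42.
Column 4 needs 320; the known cells sum to 268, so (3,4) = 52.
The remaining cell in column 5 is (2,5) = 320 − 262 = 58.
From main diagonal, 320 − (54 + 84 + 44 + 74) gives (3,3) = 64.
From anti-diagonal, 320 − (66 + 60 + 64 + 68) gives (5,1) = 62.
Using row 1: 54 + 42 + 78 + 66 + ? → (1,3) = 320 − 240 = 80.
Row 2: 46 + 84 + 60 + 58 + ? = 320, so (2,3) = 72.
The remaining cell in row 3 is (3,1) = 320 − 232 = 88.
Row 5: 62 + 50 + 86 + 74 + ? = 320, so (5,3) = 48.
Using column 1: 54 + 46 + 88 + 62 + ? → (4,1) = 320 − 250 = 70.
From column 3, 320 − (80 + 72 + 64 + 48) gives (4,3) = 56.

56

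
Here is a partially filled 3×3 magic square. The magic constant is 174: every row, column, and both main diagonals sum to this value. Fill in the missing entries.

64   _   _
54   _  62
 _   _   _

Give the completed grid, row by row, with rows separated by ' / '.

64 50 60 / 54 58 62 / 56 66 52

Row 2 must total 174; the given cells sum to 116, so (2,2) = 58.
The remaining cell in column 1 is (3,1) = 174 − 118 = 56.
Using main diagonal: 64 + 58 + ? → (3,3) = 174 − 122 = 52.
Anti-diagonal must total 174; the given cells sum to 114, so (1,3) = 60.
From row 1, 174 − (64 + 60) gives (1,2) = 50.
From row 3, 174 − (56 + 52) gives (3,2) = 66.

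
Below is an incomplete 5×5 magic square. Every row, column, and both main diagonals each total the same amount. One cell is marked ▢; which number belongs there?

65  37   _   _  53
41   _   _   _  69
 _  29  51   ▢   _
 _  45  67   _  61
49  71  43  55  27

Row 5 is complete and sums to 245; that is the magic constant.
The remaining cell in column 2 is (2,2) = 245 − 182 = 63.
Using column 5: 53 + 69 + 61 + 27 + ? → (3,5) = 245 − 210 = 35.
Main diagonal: 65 + 63 + 51 + 27 + ? = 245, so (4,4) = 39.
Anti-diagonal needs 245; the known cells sum to 198, so (2,4) = 47.
Row 2 must total 245; the given cells sum to 220, so (2,3) = 25.
The remaining cell in row 4 is (4,1) = 245 − 212 = 33.
Column 1: 65 + 41 + 33 + 49 + ? = 245, so (3,1) = 57.
Column 3 must total 245; the given cells sum to 186, so (1,3) = 59.
Using row 1: 65 + 37 + 59 + 53 + ? → (1,4) = 245 − 214 = 31.
Row 3: 57 + 29 + 51 + 35 + ? = 245, so (3,4) = 73.

73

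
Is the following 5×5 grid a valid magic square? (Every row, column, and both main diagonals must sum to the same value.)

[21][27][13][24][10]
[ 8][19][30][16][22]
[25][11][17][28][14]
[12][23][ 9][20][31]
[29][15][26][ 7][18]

Row 1: 21 + 27 + 13 + 24 + 10 = 95.
Row 2: 8 + 19 + 30 + 16 + 22 = 95.
Row 3: 25 + 11 + 17 + 28 + 14 = 95.
Row 4: 12 + 23 + 9 + 20 + 31 = 95.
Row 5: 29 + 15 + 26 + 7 + 18 = 95.
Column 1: 21 + 8 + 25 + 12 + 29 = 95.
Column 2: 27 + 19 + 11 + 23 + 15 = 95.
Column 3: 13 + 30 + 17 + 9 + 26 = 95.
Column 4: 24 + 16 + 28 + 20 + 7 = 95.
Column 5: 10 + 22 + 14 + 31 + 18 = 95.
Main diagonal: 21 + 19 + 17 + 20 + 18 = 95.
Anti-diagonal: 10 + 16 + 17 + 23 + 29 = 95.
All lines sum to 95.

Yes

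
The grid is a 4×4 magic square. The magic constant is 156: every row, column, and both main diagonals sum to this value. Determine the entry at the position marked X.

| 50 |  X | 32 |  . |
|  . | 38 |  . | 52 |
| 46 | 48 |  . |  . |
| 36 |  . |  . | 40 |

44

Column 1 must total 156; the given cells sum to 132, so (2,1) = 24.
Main diagonal: 50 + 38 + 40 + ? = 156, so (3,3) = 28.
The remaining cell in row 2 is (2,3) = 156 − 114 = 42.
Row 3 needs 156; the known cells sum to 122, so (3,4) = 34.
The remaining cell in column 3 is (4,3) = 156 − 102 = 54.
Column 4: 52 + 34 + 40 + ? = 156, so (1,4) = 30.
From row 1, 156 − (50 + 32 + 30) gives (1,2) = 44.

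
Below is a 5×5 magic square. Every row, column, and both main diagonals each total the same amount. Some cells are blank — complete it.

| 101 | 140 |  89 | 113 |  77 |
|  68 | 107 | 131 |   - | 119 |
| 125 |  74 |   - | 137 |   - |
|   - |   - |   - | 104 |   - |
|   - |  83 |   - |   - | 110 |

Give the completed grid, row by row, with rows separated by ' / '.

101 140 89 113 77 / 68 107 131 95 119 / 125 74 98 137 86 / 92 116 80 104 128 / 134 83 122 71 110

Row 1 is already complete: 101 + 140 + 89 + 113 + 77 = 520, so that is the magic constant.
Row 2: 68 + 107 + 131 + 119 + ? = 520, so (2,4) = 95.
Column 2: 140 + 107 + 74 + 83 + ? = 520, so (4,2) = 116.
Using column 4: 113 + 95 + 137 + 104 + ? → (5,4) = 520 − 449 = 71.
Main diagonal must total 520; the given cells sum to 422, so (3,3) = 98.
Anti-diagonal: 77 + 95 + 98 + 116 + ? = 520, so (5,1) = 134.
Row 3 needs 520; the known cells sum to 434, so (3,5) = 86.
Row 5 needs 520; the known cells sum to 398, so (5,3) = 122.
Using column 1: 101 + 68 + 125 + 134 + ? → (4,1) = 520 − 428 = 92.
Column 3 needs 520; the known cells sum to 440, so (4,3) = 80.
Column 5 must total 520; the given cells sum to 392, so (4,5) = 128.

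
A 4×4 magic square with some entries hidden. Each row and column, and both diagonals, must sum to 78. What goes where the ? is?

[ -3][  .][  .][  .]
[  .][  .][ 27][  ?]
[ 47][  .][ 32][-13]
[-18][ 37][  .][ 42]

-8

From row 3, 78 − (47 + 32 + (-13)) gives (3,2) = 12.
Row 4 needs 78; the known cells sum to 61, so (4,3) = 17.
Column 1: -3 + 47 + (-18) + ? = 78, so (2,1) = 52.
Using column 3: 27 + 32 + 17 + ? → (1,3) = 78 − 76 = 2.
From main diagonal, 78 − (-3 + 32 + 42) gives (2,2) = 7.
Anti-diagonal: 27 + 12 + (-18) + ? = 78, so (1,4) = 57.
The remaining cell in row 1 is (1,2) = 78 − 56 = 22.
Row 2 must total 78; the given cells sum to 86, so (2,4) = -8.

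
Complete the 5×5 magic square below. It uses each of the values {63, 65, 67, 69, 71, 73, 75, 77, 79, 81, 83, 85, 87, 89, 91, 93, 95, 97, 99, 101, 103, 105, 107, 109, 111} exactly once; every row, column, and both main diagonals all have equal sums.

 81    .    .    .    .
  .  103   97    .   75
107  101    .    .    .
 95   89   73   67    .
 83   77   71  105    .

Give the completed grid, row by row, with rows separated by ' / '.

The 25 entries sum to 2175, so each line sums to 2175/5 = 435.
Row 4 must total 435; the given cells sum to 324, so (4,5) = 111.
The remaining cell in row 5 is (5,5) = 435 − 336 = 99.
Column 1 needs 435; the known cells sum to 366, so (2,1) = 69.
From column 2, 435 − (103 + 101 + 89 + 77) gives (1,2) = 65.
Main diagonal: 81 + 103 + 67 + 99 + ? = 435, so (3,3) = 85.
Row 2: 69 + 103 + 97 + 75 + ? = 435, so (2,4) = 91.
Column 3: 97 + 85 + 73 + 71 + ? = 435, so (1,3) = 109.
Anti-diagonal: 91 + 85 + 89 + 83 + ? = 435, so (1,5) = 87.
The remaining cell in row 1 is (1,4) = 435 − 342 = 93.
Column 4 must total 435; the given cells sum to 356, so (3,4) = 79.
Column 5 must total 435; the given cells sum to 372, so (3,5) = 63.

81 65 109 93 87 / 69 103 97 91 75 / 107 101 85 79 63 / 95 89 73 67 111 / 83 77 71 105 99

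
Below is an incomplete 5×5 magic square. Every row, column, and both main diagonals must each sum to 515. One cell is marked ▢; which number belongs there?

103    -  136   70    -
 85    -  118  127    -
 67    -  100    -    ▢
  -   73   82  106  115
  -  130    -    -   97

From row 4, 515 − (73 + 82 + 106 + 115) gives (4,1) = 139.
The remaining cell in column 1 is (5,1) = 515 − 394 = 121.
Column 3 must total 515; the given cells sum to 436, so (5,3) = 79.
Main diagonal must total 515; the given cells sum to 406, so (2,2) = 109.
Anti-diagonal: 127 + 100 + 73 + 121 + ? = 515, so (1,5) = 94.
Row 1 must total 515; the given cells sum to 403, so (1,2) = 112.
The remaining cell in row 2 is (2,5) = 515 − 439 = 76.
Using row 5: 121 + 130 + 79 + 97 + ? → (5,4) = 515 − 427 = 88.
Using column 2: 112 + 109 + 73 + 130 + ? → (3,2) = 515 − 424 = 91.
Using column 4: 70 + 127 + 106 + 88 + ? → (3,4) = 515 − 391 = 124.
The remaining cell in column 5 is (3,5) = 515 − 382 = 133.

133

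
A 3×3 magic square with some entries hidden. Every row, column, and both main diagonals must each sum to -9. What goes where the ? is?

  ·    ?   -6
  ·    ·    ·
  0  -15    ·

Row 3 needs -9; the known cells sum to -15, so (3,3) = 6.
Using column 3: -6 + 6 + ? → (2,3) = -9 − 0 = -9.
Using anti-diagonal: -6 + 0 + ? → (2,2) = -9 − (-6) = -3.
Row 2: -3 + (-9) + ? = -9, so (2,1) = 3.
Column 1 must total -9; the given cells sum to 3, so (1,1) = -12.
From column 2, -9 − (-3 + (-15)) gives (1,2) = 9.

9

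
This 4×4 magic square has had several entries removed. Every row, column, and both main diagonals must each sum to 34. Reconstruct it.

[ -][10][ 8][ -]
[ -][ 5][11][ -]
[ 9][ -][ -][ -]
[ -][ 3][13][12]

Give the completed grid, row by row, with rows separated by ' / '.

15 10 8 1 / 4 5 11 14 / 9 16 2 7 / 6 3 13 12

From row 4, 34 − (3 + 13 + 12) gives (4,1) = 6.
Using column 2: 10 + 5 + 3 + ? → (3,2) = 34 − 18 = 16.
Column 3 must total 34; the given cells sum to 32, so (3,3) = 2.
The remaining cell in main diagonal is (1,1) = 34 − 19 = 15.
The remaining cell in anti-diagonal is (1,4) = 34 − 33 = 1.
From row 3, 34 − (9 + 16 + 2) gives (3,4) = 7.
From column 1, 34 − (15 + 9 + 6) gives (2,1) = 4.
From column 4, 34 − (1 + 7 + 12) gives (2,4) = 14.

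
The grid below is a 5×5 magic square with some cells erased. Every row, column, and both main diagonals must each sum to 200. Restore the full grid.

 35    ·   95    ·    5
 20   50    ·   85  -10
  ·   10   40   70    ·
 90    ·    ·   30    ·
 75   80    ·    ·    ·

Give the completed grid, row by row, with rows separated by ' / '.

The remaining cell in row 2 is (2,3) = 200 − 145 = 55.
Using column 1: 35 + 20 + 90 + 75 + ? → (3,1) = 200 − 220 = -20.
From main diagonal, 200 − (35 + 50 + 40 + 30) gives (5,5) = 45.
Anti-diagonal must total 200; the given cells sum to 205, so (4,2) = -5.
Row 3: -20 + 10 + 40 + 70 + ? = 200, so (3,5) = 100.
Column 2 must total 200; the given cells sum to 135, so (1,2) = 65.
Column 5 needs 200; the known cells sum to 140, so (4,5) = 60.
Using row 1: 35 + 65 + 95 + 5 + ? → (1,4) = 200 − 200 = 0.
Using row 4: 90 + (-5) + 30 + 60 + ? → (4,3) = 200 − 175 = 25.
Column 3 needs 200; the known cells sum to 215, so (5,3) = -15.
The remaining cell in column 4 is (5,4) = 200 − 185 = 15.

35 65 95 0 5 / 20 50 55 85 -10 / -20 10 40 70 100 / 90 -5 25 30 60 / 75 80 -15 15 45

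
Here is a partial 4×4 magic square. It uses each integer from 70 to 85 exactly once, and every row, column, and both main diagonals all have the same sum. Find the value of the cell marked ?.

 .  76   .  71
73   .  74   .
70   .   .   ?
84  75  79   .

82

The entries are 70 through 85, which sum to 1240, so each line sums to 1240/4 = 310.
Using row 4: 84 + 75 + 79 + ? → (4,4) = 310 − 238 = 72.
Column 1: 73 + 70 + 84 + ? = 310, so (1,1) = 83.
Anti-diagonal must total 310; the given cells sum to 229, so (3,2) = 81.
Row 1: 83 + 76 + 71 + ? = 310, so (1,3) = 80.
From column 2, 310 − (76 + 81 + 75) gives (2,2) = 78.
Column 3 must total 310; the given cells sum to 233, so (3,3) = 77.
Using row 2: 73 + 78 + 74 + ? → (2,4) = 310 − 225 = 85.
Row 3: 70 + 81 + 77 + ? = 310, so (3,4) = 82.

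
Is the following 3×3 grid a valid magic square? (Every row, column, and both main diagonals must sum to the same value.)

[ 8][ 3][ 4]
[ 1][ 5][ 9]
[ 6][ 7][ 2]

Yes

Row 1: 8 + 3 + 4 = 15.
Row 2: 1 + 5 + 9 = 15.
Row 3: 6 + 7 + 2 = 15.
Column 1: 8 + 1 + 6 = 15.
Column 2: 3 + 5 + 7 = 15.
Column 3: 4 + 9 + 2 = 15.
Main diagonal: 8 + 5 + 2 = 15.
Anti-diagonal: 4 + 5 + 6 = 15.
All lines sum to 15.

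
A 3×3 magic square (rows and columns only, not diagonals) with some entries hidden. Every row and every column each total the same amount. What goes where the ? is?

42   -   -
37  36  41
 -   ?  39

Row 2 is complete and sums to 114; that is the magic constant.
Using column 1: 42 + 37 + ? → (3,1) = 114 − 79 = 35.
From column 3, 114 − (41 + 39) gives (1,3) = 34.
Using row 1: 42 + 34 + ? → (1,2) = 114 − 76 = 38.
The remaining cell in row 3 is (3,2) = 114 − 74 = 40.

40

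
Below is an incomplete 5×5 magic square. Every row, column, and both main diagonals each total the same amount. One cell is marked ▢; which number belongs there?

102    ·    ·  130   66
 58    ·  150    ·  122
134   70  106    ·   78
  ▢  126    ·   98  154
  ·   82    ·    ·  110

Column 5 is complete and sums to 530; that is the magic constant.
Row 3 must total 530; the given cells sum to 388, so (3,4) = 142.
Main diagonal: 102 + 106 + 98 + 110 + ? = 530, so (2,2) = 114.
Row 2 needs 530; the known cells sum to 444, so (2,4) = 86.
Column 2 needs 530; the known cells sum to 392, so (1,2) = 138.
From column 4, 530 − (130 + 86 + 142 + 98) gives (5,4) = 74.
The remaining cell in anti-diagonal is (5,1) = 530 − 384 = 146.
Row 1 needs 530; the known cells sum to 436, so (1,3) = 94.
The remaining cell in row 5 is (5,3) = 530 − 412 = 118.
Column 1 must total 530; the given cells sum to 440, so (4,1) = 90.

90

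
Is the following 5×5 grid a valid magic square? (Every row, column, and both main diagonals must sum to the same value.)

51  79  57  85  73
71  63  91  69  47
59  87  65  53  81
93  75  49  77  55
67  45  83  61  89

No — column 2 sums to 349 but main diagonal sums to 345.

Row 1: 51 + 79 + 57 + 85 + 73 = 345.
Row 2: 71 + 63 + 91 + 69 + 47 = 341.
Row 3: 59 + 87 + 65 + 53 + 81 = 345.
Row 4: 93 + 75 + 49 + 77 + 55 = 349.
Row 5: 67 + 45 + 83 + 61 + 89 = 345.
Column 1: 51 + 71 + 59 + 93 + 67 = 341.
Column 2: 79 + 63 + 87 + 75 + 45 = 349.
Column 3: 57 + 91 + 65 + 49 + 83 = 345.
Column 4: 85 + 69 + 53 + 77 + 61 = 345.
Column 5: 73 + 47 + 81 + 55 + 89 = 345.
Main diagonal: 51 + 63 + 65 + 77 + 89 = 345.
Anti-diagonal: 73 + 69 + 65 + 75 + 67 = 349.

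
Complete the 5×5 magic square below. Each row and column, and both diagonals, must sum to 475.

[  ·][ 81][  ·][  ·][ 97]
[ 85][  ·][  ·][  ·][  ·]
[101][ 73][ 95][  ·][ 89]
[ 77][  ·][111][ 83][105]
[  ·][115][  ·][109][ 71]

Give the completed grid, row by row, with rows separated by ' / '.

119 81 103 75 97 / 85 107 79 91 113 / 101 73 95 117 89 / 77 99 111 83 105 / 93 115 87 109 71

Row 3 must total 475; the given cells sum to 358, so (3,4) = 117.
From row 4, 475 − (77 + 111 + 83 + 105) gives (4,2) = 99.
From column 2, 475 − (81 + 73 + 99 + 115) gives (2,2) = 107.
Using column 5: 97 + 89 + 105 + 71 + ? → (2,5) = 475 − 362 = 113.
The remaining cell in main diagonal is (1,1) = 475 − 356 = 119.
Column 1: 119 + 85 + 101 + 77 + ? = 475, so (5,1) = 93.
From anti-diagonal, 475 − (97 + 95 + 99 + 93) gives (2,4) = 91.
From row 2, 475 − (85 + 107 + 91 + 113) gives (2,3) = 79.
From row 5, 475 − (93 + 115 + 109 + 71) gives (5,3) = 87.
Column 3 needs 475; the known cells sum to 372, so (1,3) = 103.
Column 4: 91 + 117 + 83 + 109 + ? = 475, so (1,4) = 75.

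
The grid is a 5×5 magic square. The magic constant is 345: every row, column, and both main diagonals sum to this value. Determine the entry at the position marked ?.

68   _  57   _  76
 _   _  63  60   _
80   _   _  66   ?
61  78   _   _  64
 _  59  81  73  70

58

Using row 5: 59 + 81 + 73 + 70 + ? → (5,1) = 345 − 283 = 62.
Column 1: 68 + 80 + 61 + 62 + ? = 345, so (2,1) = 74.
The remaining cell in anti-diagonal is (3,3) = 345 − 276 = 69.
From column 3, 345 − (57 + 63 + 69 + 81) gives (4,3) = 75.
The remaining cell in row 4 is (4,4) = 345 − 278 = 67.
Column 4 must total 345; the given cells sum to 266, so (1,4) = 79.
Main diagonal must total 345; the given cells sum to 274, so (2,2) = 71.
Row 1: 68 + 57 + 79 + 76 + ? = 345, so (1,2) = 65.
Using row 2: 74 + 71 + 63 + 60 + ? → (2,5) = 345 − 268 = 77.
Using column 2: 65 + 71 + 78 + 59 + ? → (3,2) = 345 − 273 = 72.
From column 5, 345 − (76 + 77 + 64 + 70) gives (3,5) = 58.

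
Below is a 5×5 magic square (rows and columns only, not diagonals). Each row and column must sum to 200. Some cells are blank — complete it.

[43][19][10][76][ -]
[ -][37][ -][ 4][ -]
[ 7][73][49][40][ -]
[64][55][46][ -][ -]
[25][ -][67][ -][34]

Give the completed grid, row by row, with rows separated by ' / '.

Using row 1: 43 + 19 + 10 + 76 + ? → (1,5) = 200 − 148 = 52.
Row 3 needs 200; the known cells sum to 169, so (3,5) = 31.
Column 1: 43 + 7 + 64 + 25 + ? = 200, so (2,1) = 61.
Using column 2: 19 + 37 + 73 + 55 + ? → (5,2) = 200 − 184 = 16.
Column 3 must total 200; the given cells sum to 172, so (2,3) = 28.
Row 2 needs 200; the known cells sum to 130, so (2,5) = 70.
Row 5: 25 + 16 + 67 + 34 + ? = 200, so (5,4) = 58.
Column 4 must total 200; the given cells sum to 178, so (4,4) = 22.
Using column 5: 52 + 70 + 31 + 34 + ? → (4,5) = 200 − 187 = 13.

43 19 10 76 52 / 61 37 28 4 70 / 7 73 49 40 31 / 64 55 46 22 13 / 25 16 67 58 34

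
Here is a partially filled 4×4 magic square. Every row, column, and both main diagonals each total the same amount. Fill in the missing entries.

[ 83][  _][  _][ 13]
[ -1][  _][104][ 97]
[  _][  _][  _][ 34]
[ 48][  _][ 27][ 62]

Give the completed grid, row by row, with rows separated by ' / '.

83 90 20 13 / -1 6 104 97 / 76 41 55 34 / 48 69 27 62

Column 4 is already complete: 13 + 97 + 34 + 62 = 206, so that is the magic constant.
Using row 2: -1 + 104 + 97 + ? → (2,2) = 206 − 200 = 6.
Row 4: 48 + 27 + 62 + ? = 206, so (4,2) = 69.
From column 1, 206 − (83 + (-1) + 48) gives (3,1) = 76.
Main diagonal needs 206; the known cells sum to 151, so (3,3) = 55.
Anti-diagonal: 13 + 104 + 48 + ? = 206, so (3,2) = 41.
Using column 2: 6 + 41 + 69 + ? → (1,2) = 206 − 116 = 90.
From column 3, 206 − (104 + 55 + 27) gives (1,3) = 20.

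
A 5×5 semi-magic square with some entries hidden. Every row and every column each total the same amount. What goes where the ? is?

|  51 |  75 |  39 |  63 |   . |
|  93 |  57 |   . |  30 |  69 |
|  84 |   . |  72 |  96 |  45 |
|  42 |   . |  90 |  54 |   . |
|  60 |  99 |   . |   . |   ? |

Column 1 is complete and sums to 330; that is the magic constant.
The remaining cell in row 1 is (1,5) = 330 − 228 = 102.
The remaining cell in row 2 is (2,3) = 330 − 249 = 81.
Row 3 needs 330; the known cells sum to 297, so (3,2) = 33.
Column 2 needs 330; the known cells sum to 264, so (4,2) = 66.
Using column 3: 39 + 81 + 72 + 90 + ? → (5,3) = 330 − 282 = 48.
Column 4 must total 330; the given cells sum to 243, so (5,4) = 87.
Row 4 needs 330; the known cells sum to 252, so (4,5) = 78.
Row 5: 60 + 99 + 48 + 87 + ? = 330, so (5,5) = 36.

36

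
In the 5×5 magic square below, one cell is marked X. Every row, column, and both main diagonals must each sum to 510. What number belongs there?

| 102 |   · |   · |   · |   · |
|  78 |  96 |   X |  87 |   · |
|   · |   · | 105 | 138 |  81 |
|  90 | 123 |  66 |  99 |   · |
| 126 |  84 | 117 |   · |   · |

Row 4 needs 510; the known cells sum to 378, so (4,5) = 132.
Using column 1: 102 + 78 + 90 + 126 + ? → (3,1) = 510 − 396 = 114.
The remaining cell in main diagonal is (5,5) = 510 − 402 = 108.
Using anti-diagonal: 87 + 105 + 123 + 126 + ? → (1,5) = 510 − 441 = 69.
Row 3 needs 510; the known cells sum to 438, so (3,2) = 72.
Row 5: 126 + 84 + 117 + 108 + ? = 510, so (5,4) = 75.
From column 2, 510 − (96 + 72 + 123 + 84) gives (1,2) = 135.
The remaining cell in column 4 is (1,4) = 510 − 399 = 111.
Column 5: 69 + 81 + 132 + 108 + ? = 510, so (2,5) = 120.
Using row 1: 102 + 135 + 111 + 69 + ? → (1,3) = 510 − 417 = 93.
Row 2 must total 510; the given cells sum to 381, so (2,3) = 129.

129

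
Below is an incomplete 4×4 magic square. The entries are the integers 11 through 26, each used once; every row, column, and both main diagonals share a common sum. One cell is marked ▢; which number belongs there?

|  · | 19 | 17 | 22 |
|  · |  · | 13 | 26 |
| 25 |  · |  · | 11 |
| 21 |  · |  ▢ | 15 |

The entries are 11 through 26, which sum to 296, so each line sums to 296/4 = 74.
Row 1 must total 74; the given cells sum to 58, so (1,1) = 16.
Column 1 must total 74; the given cells sum to 62, so (2,1) = 12.
Anti-diagonal needs 74; the known cells sum to 56, so (3,2) = 18.
Row 2 needs 74; the known cells sum to 51, so (2,2) = 23.
The remaining cell in row 3 is (3,3) = 74 − 54 = 20.
The remaining cell in column 2 is (4,2) = 74 − 60 = 14.
Column 3: 17 + 13 + 20 + ? = 74, so (4,3) = 24.

24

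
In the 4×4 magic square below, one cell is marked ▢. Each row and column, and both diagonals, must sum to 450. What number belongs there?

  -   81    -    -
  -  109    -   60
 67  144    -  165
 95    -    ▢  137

From row 3, 450 − (67 + 144 + 165) gives (3,3) = 74.
Column 2 must total 450; the given cells sum to 334, so (4,2) = 116.
Column 4: 60 + 165 + 137 + ? = 450, so (1,4) = 88.
Main diagonal must total 450; the given cells sum to 320, so (1,1) = 130.
Anti-diagonal needs 450; the known cells sum to 327, so (2,3) = 123.
Row 1 needs 450; the known cells sum to 299, so (1,3) = 151.
From row 2, 450 − (109 + 123 + 60) gives (2,1) = 158.
Using row 4: 95 + 116 + 137 + ? → (4,3) = 450 − 348 = 102.

102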